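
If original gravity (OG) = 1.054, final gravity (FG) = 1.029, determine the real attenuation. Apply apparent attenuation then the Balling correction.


AA = (OG−FG)/(OG−1)·100;  RA = AA·0.8192
AA = (1.054 − 1.029)/(1.054 − 1)·100 = 46.2963
RA = 46.2963·0.8192

37.9259 %


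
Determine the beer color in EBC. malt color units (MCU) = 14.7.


SRM = 1.4922·MCU^0.6859;  EBC = SRM·1.97
SRM = 1.4922·14.7^0.6859 = 9.4295
EBC = 9.4295·1.97

18.5762 EBC


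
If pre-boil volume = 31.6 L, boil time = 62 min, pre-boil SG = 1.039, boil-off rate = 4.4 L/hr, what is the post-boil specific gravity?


V_post = V_pre − rate·(t/60);  SG_post = 1 + (SG_pre−1)·V_pre/V_post
V_post = 31.6 − 4.4·(62/60) = 27.0533
SG_post = 1 + (1.039 − 1)·31.6/27.0533

1.0456


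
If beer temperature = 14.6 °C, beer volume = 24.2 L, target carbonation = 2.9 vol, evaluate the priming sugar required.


residual = 14.695·(0.01821 + 0.09011·e^(−0.04·T));  sugar = (target − residual)·4.0·V
residual = 14.695·(0.01821 + 0.09011·e^(−0.04·14.6)) = 1.0060
sugar = (2.9 − 1.0060)·4.0·24.2

183.3358 g


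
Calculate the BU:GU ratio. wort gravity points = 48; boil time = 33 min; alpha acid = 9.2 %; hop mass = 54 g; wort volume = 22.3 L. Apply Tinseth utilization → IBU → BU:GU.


U = 1.65·0.000125^(GP/1000)·(1−e^(−0.04t))/4.15;  IBU = (α/100)·m·U·1000/V;  BU:GU = IBU/GP
U = 1.65·0.000125^(48/1000)·(1−e^(−0.04·33))/4.15 = 0.1893
IBU = (9.2/100)·54·0.1893·1000/22.3 = 42.1685
BU:GU = 42.1685/48

0.8785


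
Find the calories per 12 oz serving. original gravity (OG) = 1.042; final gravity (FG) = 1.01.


ABW = (OG−FG)·131.25·0.79/FG;  °P = 259 − 259/SG (for OG→OE and FG→AE);  RE = 0.1808·OE + 0.8192·AE;  Cal = (6.9·ABW + 4·(RE−0.1))·FG·3.55
ABW = (1.042 − 1.01)·131.25·0.79/1.01 = 3.2851
OE = 259 − 259/1.042 = 10.4395 °P
AE = 259 − 259/1.01 = 2.5644 °P
RE = 0.1808·10.4395 + 0.8192·2.5644 = 3.9882 °P
Cal = (6.9·3.2851 + 4·(3.9882−0.1))·1.01·3.55

137.0388 kcal


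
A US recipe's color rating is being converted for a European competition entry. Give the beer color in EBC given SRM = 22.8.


EBC = SRM · 1.97
EBC = 22.8 · 1.97

44.9160 EBC


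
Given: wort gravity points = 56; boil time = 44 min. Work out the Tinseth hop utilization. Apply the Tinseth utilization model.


U = 1.65·0.000125^(GP/1000) · (1 − e^(−0.04·t))/4.15
bigness = 1.65·0.000125^(56/1000) = 0.9975
boil_factor = (1 − e^(−0.04·44))/4.15 = 0.1995
U = 0.9975 · 0.1995

0.1990


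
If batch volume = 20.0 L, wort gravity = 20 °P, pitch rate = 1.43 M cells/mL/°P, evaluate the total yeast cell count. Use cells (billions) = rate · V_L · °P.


cells = 1.43 · 20.0 · 20

572.0000 billion cells


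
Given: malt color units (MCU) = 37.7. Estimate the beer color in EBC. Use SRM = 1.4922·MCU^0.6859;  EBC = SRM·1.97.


SRM = 1.4922·37.7^0.6859 = 17.9903
EBC = 17.9903·1.97

35.4410 EBC


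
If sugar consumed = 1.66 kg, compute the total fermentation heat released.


Q = m_sugar · 590 kJ/kg
Q = 1.66 · 590

979.4000 kJ


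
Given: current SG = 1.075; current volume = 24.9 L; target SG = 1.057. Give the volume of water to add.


V_water = V·((SG_curr − 1)/(SG_target − 1) − 1)
V_water = 24.9·((1.075 − 1)/(1.057 − 1) − 1)

7.8632 L


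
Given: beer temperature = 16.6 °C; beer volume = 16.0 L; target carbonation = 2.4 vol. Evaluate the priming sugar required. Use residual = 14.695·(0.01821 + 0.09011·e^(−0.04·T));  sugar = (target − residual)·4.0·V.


residual = 14.695·(0.01821 + 0.09011·e^(−0.04·16.6)) = 0.9493
sugar = (2.4 − 0.9493)·4.0·16.0

92.8473 g


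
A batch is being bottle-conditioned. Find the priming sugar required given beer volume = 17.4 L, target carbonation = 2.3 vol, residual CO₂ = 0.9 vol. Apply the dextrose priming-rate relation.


sugar = (target − residual)·4.0·V
sugar = (2.3 − 0.9)·4.0·17.4

97.4400 g


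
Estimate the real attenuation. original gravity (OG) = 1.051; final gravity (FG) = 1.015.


AA = (OG−FG)/(OG−1)·100;  RA = AA·0.8192
AA = (1.051 − 1.015)/(1.051 − 1)·100 = 70.5882
RA = 70.5882·0.8192

57.8259 %


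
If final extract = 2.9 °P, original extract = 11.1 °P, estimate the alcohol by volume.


SG = 259/(259 − P);  ABV = (OG − FG)·131.25
OG = 259/(259 − 11.1) = 1.0448
FG = 259/(259 − 2.9) = 1.0113
ABV = (1.0448 − 1.0113)·131.25

4.3906 % ABV


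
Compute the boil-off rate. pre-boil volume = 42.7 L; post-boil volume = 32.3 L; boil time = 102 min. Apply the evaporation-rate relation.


rate = (V_pre − V_post) / (t_min/60)
rate = (42.7 − 32.3) / (102/60)

6.1176 L/hr


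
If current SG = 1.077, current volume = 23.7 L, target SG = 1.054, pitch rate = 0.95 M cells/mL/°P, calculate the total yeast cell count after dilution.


V_w = V·((SG_c−1)/(SG_t−1)−1);  °P = 259 − 259/SG_t;  cells = rate·(V+V_w)·°P
V_w = 23.7·((1.077−1)/(1.054−1)−1) = 10.0944
V_final = 23.7 + 10.0944 = 33.7944
°P = 259 − 259/1.054 = 13.2694
cells = 0.95·33.7944·13.2694

426.0120 billion cells


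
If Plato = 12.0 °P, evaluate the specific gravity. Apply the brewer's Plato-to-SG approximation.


SG = 259/(259 − P)
SG = 259/(259 − 12.0)

1.0486


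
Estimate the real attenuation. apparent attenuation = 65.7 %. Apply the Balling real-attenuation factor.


RA = AA · 0.8192
RA = 65.7 · 0.8192

53.8214 %


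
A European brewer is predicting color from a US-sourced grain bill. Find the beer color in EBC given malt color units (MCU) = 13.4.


SRM = 1.4922·MCU^0.6859;  EBC = SRM·1.97
SRM = 1.4922·13.4^0.6859 = 8.8493
EBC = 8.8493·1.97

17.4331 EBC


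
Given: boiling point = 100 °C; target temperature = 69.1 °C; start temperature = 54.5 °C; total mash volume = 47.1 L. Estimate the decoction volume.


V_dec = V_total·(T_target − T_start)/(T_boil − T_start)
V_dec = 47.1·(69.1 − 54.5)/(100 − 54.5)

15.1134 L


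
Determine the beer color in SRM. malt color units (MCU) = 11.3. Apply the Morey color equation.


SRM = 1.4922 · MCU^0.6859
SRM = 1.4922 · 11.3^0.6859

7.8729 SRM


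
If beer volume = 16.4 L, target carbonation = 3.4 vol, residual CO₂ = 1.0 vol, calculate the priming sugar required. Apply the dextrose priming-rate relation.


sugar = (target − residual)·4.0·V
sugar = (3.4 − 1.0)·4.0·16.4

157.4400 g


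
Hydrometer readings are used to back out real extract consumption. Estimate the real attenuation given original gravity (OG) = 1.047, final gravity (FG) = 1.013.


AA = (OG−FG)/(OG−1)·100;  RA = AA·0.8192
AA = (1.047 − 1.013)/(1.047 − 1)·100 = 72.3404
RA = 72.3404·0.8192

59.2613 %


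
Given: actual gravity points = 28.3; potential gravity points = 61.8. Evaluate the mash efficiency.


efficiency = actual / potential × 100
efficiency = 28.3 / 61.8 × 100

45.7929 %


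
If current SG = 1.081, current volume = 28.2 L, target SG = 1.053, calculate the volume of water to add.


V_water = V·((SG_curr − 1)/(SG_target − 1) − 1)
V_water = 28.2·((1.081 − 1)/(1.053 − 1) − 1)

14.8981 L


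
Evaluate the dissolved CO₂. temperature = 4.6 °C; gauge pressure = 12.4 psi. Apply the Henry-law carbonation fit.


vols = (P + 14.695)·(0.01821 + 0.09011·e^(−0.04·T))
vols = (12.4 + 14.695)·(0.01821 + 0.09011·e^(−0.04·4.6))

2.5246 volumes


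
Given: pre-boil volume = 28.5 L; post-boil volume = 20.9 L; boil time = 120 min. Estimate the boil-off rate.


rate = (V_pre − V_post) / (t_min/60)
rate = (28.5 − 20.9) / (120/60)

3.8000 L/hr


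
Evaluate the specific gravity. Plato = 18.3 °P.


SG = 259/(259 − P)
SG = 259/(259 − 18.3)

1.0760


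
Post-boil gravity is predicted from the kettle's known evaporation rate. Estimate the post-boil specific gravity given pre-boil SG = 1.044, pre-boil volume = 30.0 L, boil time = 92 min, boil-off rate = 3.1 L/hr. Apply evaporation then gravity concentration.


V_post = V_pre − rate·(t/60);  SG_post = 1 + (SG_pre−1)·V_pre/V_post
V_post = 30.0 − 3.1·(92/60) = 25.2467
SG_post = 1 + (1.044 − 1)·30.0/25.2467

1.0523


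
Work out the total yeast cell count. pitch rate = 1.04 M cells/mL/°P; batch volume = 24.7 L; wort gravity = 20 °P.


cells (billions) = rate · V_L · °P
cells = 1.04 · 24.7 · 20

513.7600 billion cells


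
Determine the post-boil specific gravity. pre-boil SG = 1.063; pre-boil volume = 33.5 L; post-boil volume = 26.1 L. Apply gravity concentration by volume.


SG_post = 1 + (SG_pre − 1)·V_pre/V_post
pts_pre = (1.063 − 1)·1000 = 63.0000
pts_post = 63.0000·33.5/26.1 = 80.8621
SG_post = 1 + 80.8621/1000

1.0809


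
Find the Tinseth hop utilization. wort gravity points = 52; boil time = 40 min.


U = 1.65·0.000125^(GP/1000) · (1 − e^(−0.04·t))/4.15
bigness = 1.65·0.000125^(52/1000) = 1.0340
boil_factor = (1 − e^(−0.04·40))/4.15 = 0.1923
U = 1.0340 · 0.1923

0.1989


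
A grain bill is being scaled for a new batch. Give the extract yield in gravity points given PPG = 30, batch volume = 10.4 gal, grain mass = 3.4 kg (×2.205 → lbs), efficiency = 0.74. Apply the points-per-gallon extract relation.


points = lbs × PPG × eff / vol
lbs = 3.4 × 2.205 = 7.4970
points = 7.4970 × 30 × 0.74 / 10.4

16.0032 points


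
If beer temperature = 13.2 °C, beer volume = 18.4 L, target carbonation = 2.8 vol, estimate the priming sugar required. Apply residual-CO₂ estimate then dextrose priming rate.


residual = 14.695·(0.01821 + 0.09011·e^(−0.04·T));  sugar = (target − residual)·4.0·V
residual = 14.695·(0.01821 + 0.09011·e^(−0.04·13.2)) = 1.0486
sugar = (2.8 − 1.0486)·4.0·18.4

128.9054 g


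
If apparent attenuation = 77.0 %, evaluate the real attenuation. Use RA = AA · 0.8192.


RA = 77.0 · 0.8192

63.0784 %


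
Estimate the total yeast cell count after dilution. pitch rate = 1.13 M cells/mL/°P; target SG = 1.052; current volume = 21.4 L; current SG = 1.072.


V_w = V·((SG_c−1)/(SG_t−1)−1);  °P = 259 − 259/SG_t;  cells = rate·(V+V_w)·°P
V_w = 21.4·((1.072−1)/(1.052−1)−1) = 8.2308
V_final = 21.4 + 8.2308 = 29.6308
°P = 259 − 259/1.052 = 12.8023
cells = 1.13·29.6308·12.8023

428.6558 billion cells


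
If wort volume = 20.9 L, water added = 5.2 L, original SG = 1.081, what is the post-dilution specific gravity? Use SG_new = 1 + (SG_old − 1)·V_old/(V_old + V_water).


pts = (1.081 − 1)·1000·20.9/(20.9 + 5.2) = 64.8621
SG_new = 1 + 64.8621/1000

1.0649


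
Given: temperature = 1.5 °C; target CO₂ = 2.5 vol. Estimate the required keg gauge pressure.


psi = vols/(0.01821 + 0.09011·e^(−0.04·T)) − 14.695
psi = 2.5/(0.01821 + 0.09011·e^(−0.04·1.5)) − 14.695

9.5598 psi


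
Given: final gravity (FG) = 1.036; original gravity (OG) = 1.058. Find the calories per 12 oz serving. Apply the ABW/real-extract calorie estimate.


ABW = (OG−FG)·131.25·0.79/FG;  °P = 259 − 259/SG (for OG→OE and FG→AE);  RE = 0.1808·OE + 0.8192·AE;  Cal = (6.9·ABW + 4·(RE−0.1))·FG·3.55
ABW = (1.058 − 1.036)·131.25·0.79/1.036 = 2.2019
OE = 259 − 259/1.058 = 14.1985 °P
AE = 259 − 259/1.036 = 9.0000 °P
RE = 0.1808·14.1985 + 0.8192·9.0000 = 9.9399 °P
Cal = (6.9·2.2019 + 4·(9.9399−0.1))·1.036·3.55

200.6327 kcal


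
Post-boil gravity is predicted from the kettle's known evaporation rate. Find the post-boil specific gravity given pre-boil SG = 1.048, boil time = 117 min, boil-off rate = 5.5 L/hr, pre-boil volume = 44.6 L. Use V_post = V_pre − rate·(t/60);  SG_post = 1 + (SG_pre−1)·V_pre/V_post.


V_post = 44.6 − 5.5·(117/60) = 33.8750
SG_post = 1 + (1.048 − 1)·44.6/33.8750

1.0632


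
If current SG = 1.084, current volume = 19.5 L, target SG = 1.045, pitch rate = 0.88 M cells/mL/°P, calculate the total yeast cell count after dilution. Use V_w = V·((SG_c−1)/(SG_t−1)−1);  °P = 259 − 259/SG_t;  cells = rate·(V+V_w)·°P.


V_w = 19.5·((1.084−1)/(1.045−1)−1) = 16.9000
V_final = 19.5 + 16.9000 = 36.4000
°P = 259 − 259/1.045 = 11.1531
cells = 0.88·36.4000·11.1531

357.2564 billion cells


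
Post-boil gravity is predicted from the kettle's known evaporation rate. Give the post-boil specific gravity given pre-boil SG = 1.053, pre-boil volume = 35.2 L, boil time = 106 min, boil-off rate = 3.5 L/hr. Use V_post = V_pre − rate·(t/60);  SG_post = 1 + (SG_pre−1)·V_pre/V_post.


V_post = 35.2 − 3.5·(106/60) = 29.0167
SG_post = 1 + (1.053 − 1)·35.2/29.0167

1.0643


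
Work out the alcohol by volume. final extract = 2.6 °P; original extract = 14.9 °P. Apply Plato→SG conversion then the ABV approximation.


SG = 259/(259 − P);  ABV = (OG − FG)·131.25
OG = 259/(259 − 14.9) = 1.0610
FG = 259/(259 − 2.6) = 1.0101
ABV = (1.0610 − 1.0101)·131.25

6.6806 % ABV


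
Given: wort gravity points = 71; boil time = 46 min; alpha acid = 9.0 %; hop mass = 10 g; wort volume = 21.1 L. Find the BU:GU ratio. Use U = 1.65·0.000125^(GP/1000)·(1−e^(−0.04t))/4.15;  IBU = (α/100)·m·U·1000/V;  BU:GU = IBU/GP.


U = 1.65·0.000125^(71/1000)·(1−e^(−0.04·46))/4.15 = 0.1767
IBU = (9.0/100)·10·0.1767·1000/21.1 = 7.5364
BU:GU = 7.5364/71

0.1061


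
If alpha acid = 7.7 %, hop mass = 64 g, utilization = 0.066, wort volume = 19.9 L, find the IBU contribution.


IBU = (α/100)·mass·U·1000 / V
IBU = (7.7/100)·64·0.066·1000 / 19.9

16.3441 IBU


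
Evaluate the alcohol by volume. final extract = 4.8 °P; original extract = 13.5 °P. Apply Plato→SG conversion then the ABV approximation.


SG = 259/(259 − P);  ABV = (OG − FG)·131.25
OG = 259/(259 − 13.5) = 1.0550
FG = 259/(259 − 4.8) = 1.0189
ABV = (1.0550 − 1.0189)·131.25

4.7390 % ABV


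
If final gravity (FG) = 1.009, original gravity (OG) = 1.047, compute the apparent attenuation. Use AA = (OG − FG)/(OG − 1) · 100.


AA = (1.047 − 1.009)/(1.047 − 1) · 100

80.8511 %


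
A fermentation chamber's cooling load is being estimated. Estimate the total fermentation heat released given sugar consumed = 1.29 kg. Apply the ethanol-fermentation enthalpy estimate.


Q = m_sugar · 590 kJ/kg
Q = 1.29 · 590

761.1000 kJ


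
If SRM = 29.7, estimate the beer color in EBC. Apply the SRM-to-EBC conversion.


EBC = SRM · 1.97
EBC = 29.7 · 1.97

58.5090 EBC


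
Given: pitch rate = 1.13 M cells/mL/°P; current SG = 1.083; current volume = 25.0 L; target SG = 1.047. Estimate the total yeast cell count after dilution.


V_w = V·((SG_c−1)/(SG_t−1)−1);  °P = 259 − 259/SG_t;  cells = rate·(V+V_w)·°P
V_w = 25.0·((1.083−1)/(1.047−1)−1) = 19.1489
V_final = 25.0 + 19.1489 = 44.1489
°P = 259 − 259/1.047 = 11.6266
cells = 1.13·44.1489·11.6266

580.0289 billion cells


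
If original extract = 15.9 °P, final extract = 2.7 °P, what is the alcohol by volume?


SG = 259/(259 − P);  ABV = (OG − FG)·131.25
OG = 259/(259 − 15.9) = 1.0654
FG = 259/(259 − 2.7) = 1.0105
ABV = (1.0654 − 1.0105)·131.25

7.2018 % ABV


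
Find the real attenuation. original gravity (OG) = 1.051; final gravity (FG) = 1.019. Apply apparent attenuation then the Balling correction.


AA = (OG−FG)/(OG−1)·100;  RA = AA·0.8192
AA = (1.051 − 1.019)/(1.051 − 1)·100 = 62.7451
RA = 62.7451·0.8192

51.4008 %


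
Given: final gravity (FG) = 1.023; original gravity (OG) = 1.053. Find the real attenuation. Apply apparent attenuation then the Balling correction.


AA = (OG−FG)/(OG−1)·100;  RA = AA·0.8192
AA = (1.053 − 1.023)/(1.053 − 1)·100 = 56.6038
RA = 56.6038·0.8192

46.3698 %


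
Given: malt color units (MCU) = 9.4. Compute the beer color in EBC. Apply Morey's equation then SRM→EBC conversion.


SRM = 1.4922·MCU^0.6859;  EBC = SRM·1.97
SRM = 1.4922·9.4^0.6859 = 6.9390
EBC = 6.9390·1.97

13.6698 EBC


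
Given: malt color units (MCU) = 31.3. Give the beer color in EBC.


SRM = 1.4922·MCU^0.6859;  EBC = SRM·1.97
SRM = 1.4922·31.3^0.6859 = 15.8351
EBC = 15.8351·1.97

31.1952 EBC


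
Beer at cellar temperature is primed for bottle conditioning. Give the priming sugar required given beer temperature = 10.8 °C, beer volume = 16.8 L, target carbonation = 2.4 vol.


residual = 14.695·(0.01821 + 0.09011·e^(−0.04·T));  sugar = (target − residual)·4.0·V
residual = 14.695·(0.01821 + 0.09011·e^(−0.04·10.8)) = 1.1273
sugar = (2.4 − 1.1273)·4.0·16.8

85.5283 g


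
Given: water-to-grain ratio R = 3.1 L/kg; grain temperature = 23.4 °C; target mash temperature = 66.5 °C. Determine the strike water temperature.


T_strike = (0.41/R)·(T_mash − T_grain) + T_mash
T_strike = (0.41/3.1)·(66.5 − 23.4) + 66.5

72.2003 °C


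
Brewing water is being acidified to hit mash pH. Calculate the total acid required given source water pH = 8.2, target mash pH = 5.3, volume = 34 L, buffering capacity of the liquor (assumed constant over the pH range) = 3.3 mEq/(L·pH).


acid = buffering capacity · (pH_source − pH_target) · V
acid = 3.3 · (8.2 − 5.3) · 34

325.3800 mEq


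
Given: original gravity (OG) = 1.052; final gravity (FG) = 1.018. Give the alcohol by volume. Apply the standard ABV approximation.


ABV = (OG − FG) · 131.25
ABV = (1.052 − 1.018) · 131.25

4.4625 % ABV


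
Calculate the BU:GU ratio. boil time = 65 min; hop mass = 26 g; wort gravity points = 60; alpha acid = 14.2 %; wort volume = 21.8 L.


U = 1.65·0.000125^(GP/1000)·(1−e^(−0.04t))/4.15;  IBU = (α/100)·m·U·1000/V;  BU:GU = IBU/GP
U = 1.65·0.000125^(60/1000)·(1−e^(−0.04·65))/4.15 = 0.2147
IBU = (14.2/100)·26·0.2147·1000/21.8 = 36.3528
BU:GU = 36.3528/60

0.6059


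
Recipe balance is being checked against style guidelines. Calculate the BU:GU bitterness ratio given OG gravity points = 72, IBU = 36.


BU:GU = IBU / OG_points
BU:GU = 36 / 72

0.5000


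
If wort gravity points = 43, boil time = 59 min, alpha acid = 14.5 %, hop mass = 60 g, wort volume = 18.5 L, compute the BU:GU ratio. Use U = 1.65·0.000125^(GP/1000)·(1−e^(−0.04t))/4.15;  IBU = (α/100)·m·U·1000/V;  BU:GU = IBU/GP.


U = 1.65·0.000125^(43/1000)·(1−e^(−0.04·59))/4.15 = 0.2446
IBU = (14.5/100)·60·0.2446·1000/18.5 = 115.0475
BU:GU = 115.0475/43

2.6755


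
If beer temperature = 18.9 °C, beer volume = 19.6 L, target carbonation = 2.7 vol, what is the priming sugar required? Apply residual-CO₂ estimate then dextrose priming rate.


residual = 14.695·(0.01821 + 0.09011·e^(−0.04·T));  sugar = (target − residual)·4.0·V
residual = 14.695·(0.01821 + 0.09011·e^(−0.04·18.9)) = 0.8893
sugar = (2.7 − 0.8893)·4.0·19.6

141.9553 g


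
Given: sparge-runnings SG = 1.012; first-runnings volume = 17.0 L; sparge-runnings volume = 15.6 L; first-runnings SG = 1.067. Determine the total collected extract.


total = Σ (SG_i − 1)·1000·V_i
first = (1.067 − 1)·1000·17.0 = 1139.0000
sparge = (1.012 − 1)·1000·15.6 = 187.2000
total = 1139.0000 + 187.2000

1326.2000 gravity·L


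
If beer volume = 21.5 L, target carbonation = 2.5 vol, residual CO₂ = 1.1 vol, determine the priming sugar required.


sugar = (target − residual)·4.0·V
sugar = (2.5 − 1.1)·4.0·21.5

120.4000 g


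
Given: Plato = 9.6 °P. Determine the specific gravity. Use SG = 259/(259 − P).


SG = 259/(259 − 9.6)

1.0385


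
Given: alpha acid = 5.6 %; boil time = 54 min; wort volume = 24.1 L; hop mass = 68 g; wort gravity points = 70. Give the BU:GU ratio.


U = 1.65·0.000125^(GP/1000)·(1−e^(−0.04t))/4.15;  IBU = (α/100)·m·U·1000/V;  BU:GU = IBU/GP
U = 1.65·0.000125^(70/1000)·(1−e^(−0.04·54))/4.15 = 0.1875
IBU = (5.6/100)·68·0.1875·1000/24.1 = 29.6267
BU:GU = 29.6267/70

0.4232


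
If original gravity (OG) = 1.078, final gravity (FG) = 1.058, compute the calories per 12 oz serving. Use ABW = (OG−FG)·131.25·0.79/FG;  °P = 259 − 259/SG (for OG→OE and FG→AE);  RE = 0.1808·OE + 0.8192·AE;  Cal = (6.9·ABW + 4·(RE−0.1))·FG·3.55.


ABW = (1.078 − 1.058)·131.25·0.79/1.058 = 1.9601
OE = 259 − 259/1.078 = 18.7403 °P
AE = 259 − 259/1.058 = 14.1985 °P
RE = 0.1808·18.7403 + 0.8192·14.1985 = 15.0196 °P
Cal = (6.9·1.9601 + 4·(15.0196−0.1))·1.058·3.55

274.9432 kcal


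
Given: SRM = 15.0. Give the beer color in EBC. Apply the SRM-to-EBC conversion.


EBC = SRM · 1.97
EBC = 15.0 · 1.97

29.5500 EBC


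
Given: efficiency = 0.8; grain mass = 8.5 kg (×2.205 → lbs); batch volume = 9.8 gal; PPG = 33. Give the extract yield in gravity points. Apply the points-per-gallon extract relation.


points = lbs × PPG × eff / vol
lbs = 8.5 × 2.205 = 18.7425
points = 18.7425 × 33 × 0.8 / 9.8

50.4900 points


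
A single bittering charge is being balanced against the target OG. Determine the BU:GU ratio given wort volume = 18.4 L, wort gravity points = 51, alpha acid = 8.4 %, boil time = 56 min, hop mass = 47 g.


U = 1.65·0.000125^(GP/1000)·(1−e^(−0.04t))/4.15;  IBU = (α/100)·m·U·1000/V;  BU:GU = IBU/GP
U = 1.65·0.000125^(51/1000)·(1−e^(−0.04·56))/4.15 = 0.2246
IBU = (8.4/100)·47·0.2246·1000/18.4 = 48.2006
BU:GU = 48.2006/51

0.9451


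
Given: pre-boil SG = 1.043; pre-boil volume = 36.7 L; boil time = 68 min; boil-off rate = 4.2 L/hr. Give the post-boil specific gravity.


V_post = V_pre − rate·(t/60);  SG_post = 1 + (SG_pre−1)·V_pre/V_post
V_post = 36.7 − 4.2·(68/60) = 31.9400
SG_post = 1 + (1.043 − 1)·36.7/31.9400

1.0494


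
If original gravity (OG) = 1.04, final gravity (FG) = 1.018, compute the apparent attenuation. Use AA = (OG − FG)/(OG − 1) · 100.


AA = (1.04 − 1.018)/(1.04 − 1) · 100

55.0000 %


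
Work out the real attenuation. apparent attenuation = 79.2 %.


RA = AA · 0.8192
RA = 79.2 · 0.8192

64.8806 %


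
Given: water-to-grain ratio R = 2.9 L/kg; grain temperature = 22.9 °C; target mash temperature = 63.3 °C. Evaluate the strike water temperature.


T_strike = (0.41/R)·(T_mash − T_grain) + T_mash
T_strike = (0.41/2.9)·(63.3 − 22.9) + 63.3

69.0117 °C


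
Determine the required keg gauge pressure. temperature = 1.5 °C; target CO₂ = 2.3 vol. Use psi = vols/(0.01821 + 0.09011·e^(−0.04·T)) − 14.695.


psi = 2.3/(0.01821 + 0.09011·e^(−0.04·1.5)) − 14.695

7.6194 psi


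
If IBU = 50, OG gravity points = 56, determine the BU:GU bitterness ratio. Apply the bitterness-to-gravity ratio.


BU:GU = IBU / OG_points
BU:GU = 50 / 56

0.8929


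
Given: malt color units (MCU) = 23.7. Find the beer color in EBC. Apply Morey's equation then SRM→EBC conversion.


SRM = 1.4922·MCU^0.6859;  EBC = SRM·1.97
SRM = 1.4922·23.7^0.6859 = 13.0848
EBC = 13.0848·1.97

25.7770 EBC


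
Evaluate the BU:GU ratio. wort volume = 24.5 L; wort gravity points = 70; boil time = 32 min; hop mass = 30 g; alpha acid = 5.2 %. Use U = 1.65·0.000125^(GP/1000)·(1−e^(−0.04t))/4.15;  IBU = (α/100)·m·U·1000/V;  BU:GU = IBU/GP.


U = 1.65·0.000125^(70/1000)·(1−e^(−0.04·32))/4.15 = 0.1530
IBU = (5.2/100)·30·0.1530·1000/24.5 = 9.7430
BU:GU = 9.7430/70

0.1392


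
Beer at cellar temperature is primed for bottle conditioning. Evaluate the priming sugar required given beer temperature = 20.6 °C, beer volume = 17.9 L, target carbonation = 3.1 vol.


residual = 14.695·(0.01821 + 0.09011·e^(−0.04·T));  sugar = (target − residual)·4.0·V
residual = 14.695·(0.01821 + 0.09011·e^(−0.04·20.6)) = 0.8485
sugar = (3.1 − 0.8485)·4.0·17.9

161.2094 g


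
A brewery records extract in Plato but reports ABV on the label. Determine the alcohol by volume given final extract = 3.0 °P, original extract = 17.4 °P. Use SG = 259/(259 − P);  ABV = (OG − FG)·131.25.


OG = 259/(259 − 17.4) = 1.0720
FG = 259/(259 − 3.0) = 1.0117
ABV = (1.0720 − 1.0117)·131.25

7.9145 % ABV


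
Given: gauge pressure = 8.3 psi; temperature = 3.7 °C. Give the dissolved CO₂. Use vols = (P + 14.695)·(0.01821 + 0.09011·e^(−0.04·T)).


vols = (8.3 + 14.695)·(0.01821 + 0.09011·e^(−0.04·3.7))

2.2058 volumes


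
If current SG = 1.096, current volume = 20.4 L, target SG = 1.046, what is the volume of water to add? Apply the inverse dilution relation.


V_water = V·((SG_curr − 1)/(SG_target − 1) − 1)
V_water = 20.4·((1.096 − 1)/(1.046 − 1) − 1)

22.1739 L


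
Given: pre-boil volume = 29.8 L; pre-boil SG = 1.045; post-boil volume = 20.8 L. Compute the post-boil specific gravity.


SG_post = 1 + (SG_pre − 1)·V_pre/V_post
pts_pre = (1.045 − 1)·1000 = 45.0000
pts_post = 45.0000·29.8/20.8 = 64.4712
SG_post = 1 + 64.4712/1000

1.0645


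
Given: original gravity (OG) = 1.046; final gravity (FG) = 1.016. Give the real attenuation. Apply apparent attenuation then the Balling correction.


AA = (OG−FG)/(OG−1)·100;  RA = AA·0.8192
AA = (1.046 − 1.016)/(1.046 − 1)·100 = 65.2174
RA = 65.2174·0.8192

53.4261 %


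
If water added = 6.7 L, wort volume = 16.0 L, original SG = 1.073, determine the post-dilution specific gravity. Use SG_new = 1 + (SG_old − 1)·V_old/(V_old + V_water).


pts = (1.073 − 1)·1000·16.0/(16.0 + 6.7) = 51.4537
SG_new = 1 + 51.4537/1000

1.0515


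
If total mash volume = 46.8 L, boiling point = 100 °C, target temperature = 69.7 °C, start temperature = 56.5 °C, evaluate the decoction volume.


V_dec = V_total·(T_target − T_start)/(T_boil − T_start)
V_dec = 46.8·(69.7 − 56.5)/(100 − 56.5)

14.2014 L


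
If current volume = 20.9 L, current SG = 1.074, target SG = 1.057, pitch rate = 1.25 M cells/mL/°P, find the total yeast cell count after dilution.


V_w = V·((SG_c−1)/(SG_t−1)−1);  °P = 259 − 259/SG_t;  cells = rate·(V+V_w)·°P
V_w = 20.9·((1.074−1)/(1.057−1)−1) = 6.2333
V_final = 20.9 + 6.2333 = 27.1333
°P = 259 − 259/1.057 = 13.9669
cells = 1.25·27.1333·13.9669

473.7103 billion cells


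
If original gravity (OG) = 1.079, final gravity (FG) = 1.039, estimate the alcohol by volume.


ABV = (OG − FG) · 131.25
ABV = (1.079 − 1.039) · 131.25

5.2500 % ABV


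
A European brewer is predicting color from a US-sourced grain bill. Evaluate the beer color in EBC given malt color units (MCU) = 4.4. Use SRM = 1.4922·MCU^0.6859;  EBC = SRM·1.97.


SRM = 1.4922·4.4^0.6859 = 4.1226
EBC = 4.1226·1.97

8.1215 EBC


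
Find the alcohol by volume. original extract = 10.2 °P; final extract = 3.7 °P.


SG = 259/(259 − P);  ABV = (OG − FG)·131.25
OG = 259/(259 − 10.2) = 1.0410
FG = 259/(259 − 3.7) = 1.0145
ABV = (1.0410 − 1.0145)·131.25

3.4787 % ABV


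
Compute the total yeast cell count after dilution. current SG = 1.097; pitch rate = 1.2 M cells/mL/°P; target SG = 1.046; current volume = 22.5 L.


V_w = V·((SG_c−1)/(SG_t−1)−1);  °P = 259 − 259/SG_t;  cells = rate·(V+V_w)·°P
V_w = 22.5·((1.097−1)/(1.046−1)−1) = 24.9457
V_final = 22.5 + 24.9457 = 47.4457
°P = 259 − 259/1.046 = 11.3901
cells = 1.2·47.4457·11.3901

648.4904 billion cells


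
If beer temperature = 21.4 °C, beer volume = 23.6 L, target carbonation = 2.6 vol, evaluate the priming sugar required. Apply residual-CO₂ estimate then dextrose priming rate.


residual = 14.695·(0.01821 + 0.09011·e^(−0.04·T));  sugar = (target − residual)·4.0·V
residual = 14.695·(0.01821 + 0.09011·e^(−0.04·21.4)) = 0.8302
sugar = (2.6 − 0.8302)·4.0·23.6

167.0711 g


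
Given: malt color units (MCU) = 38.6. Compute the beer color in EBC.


SRM = 1.4922·MCU^0.6859;  EBC = SRM·1.97
SRM = 1.4922·38.6^0.6859 = 18.2838
EBC = 18.2838·1.97

36.0192 EBC


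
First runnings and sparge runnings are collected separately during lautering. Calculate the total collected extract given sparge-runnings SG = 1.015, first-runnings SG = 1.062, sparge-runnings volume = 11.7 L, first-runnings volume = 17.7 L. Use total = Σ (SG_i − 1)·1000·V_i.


first = (1.062 − 1)·1000·17.7 = 1097.4000
sparge = (1.015 − 1)·1000·11.7 = 175.5000
total = 1097.4000 + 175.5000

1272.9000 gravity·L


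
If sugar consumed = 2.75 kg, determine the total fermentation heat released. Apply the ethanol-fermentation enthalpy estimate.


Q = m_sugar · 590 kJ/kg
Q = 2.75 · 590

1622.5000 kJ


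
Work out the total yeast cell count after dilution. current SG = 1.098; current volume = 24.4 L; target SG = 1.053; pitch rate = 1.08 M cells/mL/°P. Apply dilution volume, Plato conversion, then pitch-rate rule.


V_w = V·((SG_c−1)/(SG_t−1)−1);  °P = 259 − 259/SG_t;  cells = rate·(V+V_w)·°P
V_w = 24.4·((1.098−1)/(1.053−1)−1) = 20.7170
V_final = 24.4 + 20.7170 = 45.1170
°P = 259 − 259/1.053 = 13.0361
cells = 1.08·45.1170·13.0361

635.2008 billion cells


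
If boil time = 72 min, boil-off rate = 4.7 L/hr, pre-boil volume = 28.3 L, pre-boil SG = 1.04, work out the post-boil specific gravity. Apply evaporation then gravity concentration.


V_post = V_pre − rate·(t/60);  SG_post = 1 + (SG_pre−1)·V_pre/V_post
V_post = 28.3 − 4.7·(72/60) = 22.6600
SG_post = 1 + (1.04 − 1)·28.3/22.6600

1.0500


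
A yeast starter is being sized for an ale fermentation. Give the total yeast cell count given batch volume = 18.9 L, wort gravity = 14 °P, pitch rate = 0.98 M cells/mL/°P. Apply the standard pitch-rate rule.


cells (billions) = rate · V_L · °P
cells = 0.98 · 18.9 · 14

259.3080 billion cells


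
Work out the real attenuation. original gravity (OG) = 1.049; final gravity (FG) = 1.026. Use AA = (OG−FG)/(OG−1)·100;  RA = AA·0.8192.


AA = (1.049 − 1.026)/(1.049 − 1)·100 = 46.9388
RA = 46.9388·0.8192

38.4522 %


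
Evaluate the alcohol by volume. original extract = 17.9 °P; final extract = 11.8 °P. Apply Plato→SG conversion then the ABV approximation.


SG = 259/(259 − P);  ABV = (OG − FG)·131.25
OG = 259/(259 − 17.9) = 1.0742
FG = 259/(259 − 11.8) = 1.0477
ABV = (1.0742 − 1.0477)·131.25

3.4792 % ABV


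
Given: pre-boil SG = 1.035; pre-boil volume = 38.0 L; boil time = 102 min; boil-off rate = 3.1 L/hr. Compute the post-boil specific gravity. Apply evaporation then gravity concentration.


V_post = V_pre − rate·(t/60);  SG_post = 1 + (SG_pre−1)·V_pre/V_post
V_post = 38.0 − 3.1·(102/60) = 32.7300
SG_post = 1 + (1.035 − 1)·38.0/32.7300

1.0406


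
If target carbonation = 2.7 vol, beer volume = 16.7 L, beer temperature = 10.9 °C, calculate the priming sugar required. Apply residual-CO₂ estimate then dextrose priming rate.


residual = 14.695·(0.01821 + 0.09011·e^(−0.04·T));  sugar = (target − residual)·4.0·V
residual = 14.695·(0.01821 + 0.09011·e^(−0.04·10.9)) = 1.1238
sugar = (2.7 − 1.1238)·4.0·16.7

105.2885 g


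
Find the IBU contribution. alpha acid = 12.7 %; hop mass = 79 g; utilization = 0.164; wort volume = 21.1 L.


IBU = (α/100)·mass·U·1000 / V
IBU = (12.7/100)·79·0.164·1000 / 21.1

77.9816 IBU


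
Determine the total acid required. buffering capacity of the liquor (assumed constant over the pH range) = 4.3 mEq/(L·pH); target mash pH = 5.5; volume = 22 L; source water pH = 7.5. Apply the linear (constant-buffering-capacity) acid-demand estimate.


acid = buffering capacity · (pH_source − pH_target) · V
acid = 4.3 · (7.5 − 5.5) · 22

189.2000 mEq


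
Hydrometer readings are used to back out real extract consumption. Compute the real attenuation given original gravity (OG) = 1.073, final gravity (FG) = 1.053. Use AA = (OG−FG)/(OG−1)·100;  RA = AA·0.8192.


AA = (1.073 − 1.053)/(1.073 − 1)·100 = 27.3973
RA = 27.3973·0.8192

22.4438 %


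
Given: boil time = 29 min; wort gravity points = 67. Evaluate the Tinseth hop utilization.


U = 1.65·0.000125^(GP/1000) · (1 − e^(−0.04·t))/4.15
bigness = 1.65·0.000125^(67/1000) = 0.9036
boil_factor = (1 − e^(−0.04·29))/4.15 = 0.1654
U = 0.9036 · 0.1654

0.1495


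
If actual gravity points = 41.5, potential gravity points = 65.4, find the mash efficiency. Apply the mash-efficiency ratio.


efficiency = actual / potential × 100
efficiency = 41.5 / 65.4 × 100

63.4557 %


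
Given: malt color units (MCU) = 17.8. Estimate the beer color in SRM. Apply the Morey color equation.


SRM = 1.4922 · MCU^0.6859
SRM = 1.4922 · 17.8^0.6859

10.7520 SRM


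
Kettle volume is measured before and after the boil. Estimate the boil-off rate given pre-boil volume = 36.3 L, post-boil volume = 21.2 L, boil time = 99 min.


rate = (V_pre − V_post) / (t_min/60)
rate = (36.3 − 21.2) / (99/60)

9.1515 L/hr


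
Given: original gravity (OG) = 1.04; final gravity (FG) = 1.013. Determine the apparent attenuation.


AA = (OG − FG)/(OG − 1) · 100
AA = (1.04 − 1.013)/(1.04 − 1) · 100

67.5000 %


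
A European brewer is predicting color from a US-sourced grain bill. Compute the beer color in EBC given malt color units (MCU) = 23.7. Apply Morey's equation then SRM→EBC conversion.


SRM = 1.4922·MCU^0.6859;  EBC = SRM·1.97
SRM = 1.4922·23.7^0.6859 = 13.0848
EBC = 13.0848·1.97

25.7770 EBC


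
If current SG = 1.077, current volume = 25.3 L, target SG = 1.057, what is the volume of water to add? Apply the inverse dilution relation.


V_water = V·((SG_curr − 1)/(SG_target − 1) − 1)
V_water = 25.3·((1.077 − 1)/(1.057 − 1) − 1)

8.8772 L


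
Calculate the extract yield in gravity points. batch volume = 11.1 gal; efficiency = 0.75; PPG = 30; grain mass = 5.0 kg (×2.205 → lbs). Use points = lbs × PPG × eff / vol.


lbs = 5.0 × 2.205 = 11.0250
points = 11.0250 × 30 × 0.75 / 11.1

22.3480 points


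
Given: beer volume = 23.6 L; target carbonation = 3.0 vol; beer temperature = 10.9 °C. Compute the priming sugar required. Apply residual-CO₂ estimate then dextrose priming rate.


residual = 14.695·(0.01821 + 0.09011·e^(−0.04·T));  sugar = (target − residual)·4.0·V
residual = 14.695·(0.01821 + 0.09011·e^(−0.04·10.9)) = 1.1238
sugar = (3.0 − 1.1238)·4.0·23.6

177.1109 g


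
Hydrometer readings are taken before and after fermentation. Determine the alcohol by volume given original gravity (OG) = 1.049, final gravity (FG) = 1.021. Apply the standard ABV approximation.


ABV = (OG − FG) · 131.25
ABV = (1.049 − 1.021) · 131.25

3.6750 % ABV


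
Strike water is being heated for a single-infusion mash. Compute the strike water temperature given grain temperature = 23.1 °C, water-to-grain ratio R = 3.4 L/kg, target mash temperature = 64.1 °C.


T_strike = (0.41/R)·(T_mash − T_grain) + T_mash
T_strike = (0.41/3.4)·(64.1 − 23.1) + 64.1

69.0441 °C


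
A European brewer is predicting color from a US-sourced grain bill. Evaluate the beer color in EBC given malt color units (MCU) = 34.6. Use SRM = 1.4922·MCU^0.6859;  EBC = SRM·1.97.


SRM = 1.4922·34.6^0.6859 = 16.9621
EBC = 16.9621·1.97

33.4153 EBC


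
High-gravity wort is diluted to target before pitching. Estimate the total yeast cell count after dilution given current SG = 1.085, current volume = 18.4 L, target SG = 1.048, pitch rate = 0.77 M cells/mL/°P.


V_w = V·((SG_c−1)/(SG_t−1)−1);  °P = 259 − 259/SG_t;  cells = rate·(V+V_w)·°P
V_w = 18.4·((1.085−1)/(1.048−1)−1) = 14.1833
V_final = 18.4 + 14.1833 = 32.5833
°P = 259 − 259/1.048 = 11.8626
cells = 0.77·32.5833·11.8626

297.6226 billion cells


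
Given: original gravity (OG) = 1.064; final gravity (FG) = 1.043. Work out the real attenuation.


AA = (OG−FG)/(OG−1)·100;  RA = AA·0.8192
AA = (1.064 − 1.043)/(1.064 − 1)·100 = 32.8125
RA = 32.8125·0.8192

26.8800 %


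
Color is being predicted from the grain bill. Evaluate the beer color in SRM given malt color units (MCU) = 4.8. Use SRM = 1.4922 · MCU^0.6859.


SRM = 1.4922 · 4.8^0.6859

4.3761 SRM


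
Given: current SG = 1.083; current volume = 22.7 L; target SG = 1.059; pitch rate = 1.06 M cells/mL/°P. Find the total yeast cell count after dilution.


V_w = V·((SG_c−1)/(SG_t−1)−1);  °P = 259 − 259/SG_t;  cells = rate·(V+V_w)·°P
V_w = 22.7·((1.083−1)/(1.059−1)−1) = 9.2339
V_final = 22.7 + 9.2339 = 31.9339
°P = 259 − 259/1.059 = 14.4297
cells = 1.06·31.9339·14.4297

488.4427 billion cells


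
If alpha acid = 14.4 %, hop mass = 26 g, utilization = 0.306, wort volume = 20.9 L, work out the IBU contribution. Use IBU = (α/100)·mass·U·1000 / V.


IBU = (14.4/100)·26·0.306·1000 / 20.9

54.8165 IBU


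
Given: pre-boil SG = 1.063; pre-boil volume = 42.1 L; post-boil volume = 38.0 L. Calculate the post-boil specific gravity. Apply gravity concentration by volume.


SG_post = 1 + (SG_pre − 1)·V_pre/V_post
pts_pre = (1.063 − 1)·1000 = 63.0000
pts_post = 63.0000·42.1/38.0 = 69.7974
SG_post = 1 + 69.7974/1000

1.0698


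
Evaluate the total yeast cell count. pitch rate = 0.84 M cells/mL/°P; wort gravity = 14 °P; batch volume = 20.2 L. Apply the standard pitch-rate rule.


cells (billions) = rate · V_L · °P
cells = 0.84 · 20.2 · 14

237.5520 billion cells


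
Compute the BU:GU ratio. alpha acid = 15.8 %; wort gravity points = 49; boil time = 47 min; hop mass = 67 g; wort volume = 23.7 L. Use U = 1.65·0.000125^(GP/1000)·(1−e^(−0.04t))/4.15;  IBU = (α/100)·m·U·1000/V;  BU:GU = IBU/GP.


U = 1.65·0.000125^(49/1000)·(1−e^(−0.04·47))/4.15 = 0.2169
IBU = (15.8/100)·67·0.2169·1000/23.7 = 96.8861
BU:GU = 96.8861/49

1.9773


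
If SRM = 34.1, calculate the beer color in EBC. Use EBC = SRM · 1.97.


EBC = 34.1 · 1.97

67.1770 EBC


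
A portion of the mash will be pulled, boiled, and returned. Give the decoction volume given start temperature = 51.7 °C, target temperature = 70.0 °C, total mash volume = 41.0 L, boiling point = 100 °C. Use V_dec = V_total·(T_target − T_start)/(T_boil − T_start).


V_dec = 41.0·(70.0 − 51.7)/(100 − 51.7)

15.5342 L


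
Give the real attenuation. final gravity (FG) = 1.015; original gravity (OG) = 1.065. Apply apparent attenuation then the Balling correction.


AA = (OG−FG)/(OG−1)·100;  RA = AA·0.8192
AA = (1.065 − 1.015)/(1.065 − 1)·100 = 76.9231
RA = 76.9231·0.8192

63.0154 %


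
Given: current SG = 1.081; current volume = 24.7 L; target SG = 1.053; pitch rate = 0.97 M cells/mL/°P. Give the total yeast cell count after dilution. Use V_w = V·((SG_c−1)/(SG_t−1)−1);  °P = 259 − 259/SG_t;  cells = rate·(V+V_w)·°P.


V_w = 24.7·((1.081−1)/(1.053−1)−1) = 13.0491
V_final = 24.7 + 13.0491 = 37.7491
°P = 259 − 259/1.053 = 13.0361
cells = 0.97·37.7491·13.0361

477.3370 billion cells


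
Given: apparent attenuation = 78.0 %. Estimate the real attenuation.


RA = AA · 0.8192
RA = 78.0 · 0.8192

63.8976 %


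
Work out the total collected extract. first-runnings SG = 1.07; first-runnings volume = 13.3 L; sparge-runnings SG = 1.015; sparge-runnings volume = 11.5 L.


total = Σ (SG_i − 1)·1000·V_i
first = (1.07 − 1)·1000·13.3 = 931.0000
sparge = (1.015 − 1)·1000·11.5 = 172.5000
total = 931.0000 + 172.5000

1103.5000 gravity·L


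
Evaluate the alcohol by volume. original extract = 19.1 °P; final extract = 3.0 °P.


SG = 259/(259 − P);  ABV = (OG − FG)·131.25
OG = 259/(259 − 19.1) = 1.0796
FG = 259/(259 − 3.0) = 1.0117
ABV = (1.0796 − 1.0117)·131.25

8.9116 % ABV


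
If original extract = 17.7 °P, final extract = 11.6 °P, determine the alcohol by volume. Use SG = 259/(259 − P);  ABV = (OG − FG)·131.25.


OG = 259/(259 − 17.7) = 1.0734
FG = 259/(259 − 11.6) = 1.0469
ABV = (1.0734 − 1.0469)·131.25

3.4735 % ABV


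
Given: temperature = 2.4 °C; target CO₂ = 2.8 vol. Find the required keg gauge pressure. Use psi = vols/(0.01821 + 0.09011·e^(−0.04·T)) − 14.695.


psi = 2.8/(0.01821 + 0.09011·e^(−0.04·2.4)) − 14.695

13.2849 psi
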